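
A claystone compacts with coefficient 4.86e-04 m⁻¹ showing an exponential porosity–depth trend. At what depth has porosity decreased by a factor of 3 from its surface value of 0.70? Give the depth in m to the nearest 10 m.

2260 m

Working in km (1 km = 1000 m; k in km⁻¹ = k in m⁻¹ × 1000):
n/n₀ = 1/3 ⇒ exp(−k·z) = 1/3 ⇒ z = ln(3) / k
z = 1.0986 / 0.486 = 2.261 km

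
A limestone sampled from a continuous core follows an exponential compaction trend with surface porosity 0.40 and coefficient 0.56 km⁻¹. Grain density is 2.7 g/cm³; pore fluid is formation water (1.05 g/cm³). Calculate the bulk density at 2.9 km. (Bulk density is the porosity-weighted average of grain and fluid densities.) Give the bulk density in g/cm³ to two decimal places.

Porosity at depth: n = 0.4·exp(−0.56×2.9) = 0.4×0.1971 = 0.0788
Bulk density: ρ_b = (1−n)ρ_g + n·ρ_f = 0.9212×2.7 + 0.0788×1.05
       = 2.487 + 0.083 = 2.570 g/cm³

2.57 g/cm³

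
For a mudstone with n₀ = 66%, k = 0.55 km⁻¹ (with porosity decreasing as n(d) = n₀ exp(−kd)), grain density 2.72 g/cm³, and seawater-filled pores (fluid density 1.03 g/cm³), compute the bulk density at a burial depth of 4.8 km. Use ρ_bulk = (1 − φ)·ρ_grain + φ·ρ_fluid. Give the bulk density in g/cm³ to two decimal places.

Porosity at depth: n = 0.66·exp(−0.55×4.8) = 0.66×0.0714 = 0.0471
Bulk density: ρ_b = (1−n)ρ_g + n·ρ_f = 0.9529×2.72 + 0.0471×1.03
       = 2.592 + 0.049 = 2.640 g/cm³

2.64 g/cm³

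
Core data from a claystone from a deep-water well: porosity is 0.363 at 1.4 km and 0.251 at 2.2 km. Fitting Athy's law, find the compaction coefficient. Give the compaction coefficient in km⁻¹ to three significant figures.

Athy: phi(d) = phi₀ e^(−cd) ⇒ phi₁/phi₂ = e^{c(d₂−d₁)} ⇒ c = ln(phi₁/phi₂)/(d₂−d₁)
c = ln(0.363/0.251) / (2.2 − 1.4) = ln(1.446) / 0.8 = 0.3689 / 0.8 = 0.4612 km⁻¹

0.461 km⁻¹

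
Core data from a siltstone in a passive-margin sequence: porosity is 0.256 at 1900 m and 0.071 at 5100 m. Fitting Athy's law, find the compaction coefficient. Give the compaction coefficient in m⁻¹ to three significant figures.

0.000401 m⁻¹

Working in km (1 km = 1000 m; k in km⁻¹ = k in m⁻¹ × 1000):
Athy: phi(d) = phi₀ e^(−kd) ⇒ phi₁/phi₂ = e^{k(d₂−d₁)} ⇒ k = ln(phi₁/phi₂)/(d₂−d₁)
k = ln(0.256/0.071) / (5.1 − 1.9) = ln(3.606) / 3.2 = 1.2825 / 3.2 = 0.4008 km⁻¹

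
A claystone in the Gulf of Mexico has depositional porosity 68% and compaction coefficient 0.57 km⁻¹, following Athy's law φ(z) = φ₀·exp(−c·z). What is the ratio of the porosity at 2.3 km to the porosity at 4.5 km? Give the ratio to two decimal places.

3.50

φ(z₁)/φ(z₂) = e^(−c·z₁)/e^(−c·z₂) = e^{c(z₂−z₁)}
= exp(0.57 × 2.2) = exp(1.254) = 3.5043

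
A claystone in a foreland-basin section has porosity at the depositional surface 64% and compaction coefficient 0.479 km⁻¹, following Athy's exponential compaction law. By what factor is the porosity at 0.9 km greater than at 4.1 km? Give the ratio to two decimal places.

4.63

phi(z₁)/phi(z₂) = e^(−k·z₁)/e^(−k·z₂) = e^{k(z₂−z₁)}
= exp(0.479 × 3.2) = exp(1.533) = 4.6311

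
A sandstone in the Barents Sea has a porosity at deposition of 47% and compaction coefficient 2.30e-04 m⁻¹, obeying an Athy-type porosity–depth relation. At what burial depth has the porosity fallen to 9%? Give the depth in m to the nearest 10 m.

Working in km (1 km = 1000 m; k in km⁻¹ = k in m⁻¹ × 1000):
Invert Athy's law: Z = ln(φ₀/φ) / k
Z = ln(0.47/0.09) / 0.23 = ln(5.222) / 0.23 = 1.6529 / 0.23 = 7.187 km

7190 m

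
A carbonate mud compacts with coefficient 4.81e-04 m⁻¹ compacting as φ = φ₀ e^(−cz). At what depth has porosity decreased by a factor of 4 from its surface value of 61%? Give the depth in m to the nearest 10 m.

Working in km (1 km = 1000 m; c in km⁻¹ = c in m⁻¹ × 1000):
φ/φ₀ = 1/4 ⇒ exp(−c·z) = 1/4 ⇒ z = ln(4) / c
z = 1.3863 / 0.481 = 2.882 km

2880 m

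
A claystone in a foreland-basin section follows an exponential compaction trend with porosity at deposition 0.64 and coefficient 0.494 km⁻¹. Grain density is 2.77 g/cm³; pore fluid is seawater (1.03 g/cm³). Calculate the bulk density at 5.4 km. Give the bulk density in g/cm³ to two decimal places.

2.69 g/cm³

Porosity at depth: n = 0.64·exp(−0.494×5.4) = 0.64×0.0694 = 0.0444
Bulk density: ρ_b = (1−n)ρ_g + n·ρ_f = 0.9556×2.77 + 0.0444×1.03
       = 2.647 + 0.046 = 2.693 g/cm³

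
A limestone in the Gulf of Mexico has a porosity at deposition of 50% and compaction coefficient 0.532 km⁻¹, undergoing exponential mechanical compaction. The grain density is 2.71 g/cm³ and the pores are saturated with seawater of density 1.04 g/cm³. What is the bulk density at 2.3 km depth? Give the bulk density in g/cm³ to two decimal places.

2.46 g/cm³

Porosity at depth: φ = 0.5·exp(−0.532×2.3) = 0.5×0.2942 = 0.1471
Bulk density: ρ_b = (1−φ)ρ_g + φ·ρ_f = 0.8529×2.71 + 0.1471×1.04
       = 2.311 + 0.153 = 2.464 g/cm³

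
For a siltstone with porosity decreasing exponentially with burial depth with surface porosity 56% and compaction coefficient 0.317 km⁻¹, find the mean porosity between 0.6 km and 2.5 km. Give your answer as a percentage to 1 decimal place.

⟨n⟩ = (1/(z₂−z₁)) ∫ n₀ e^(−cz) dz = n₀·(e^(−c·z₁) − e^(−c·z₂)) / (c·(z₂−z₁))
e^(−0.317×0.6) = 0.8268; e^(−0.317×2.5) = 0.4527
⟨n⟩ = 0.56 × (0.8268 − 0.4527) / (0.317 × 1.9) = 0.56 × 0.6211 = 0.3478

34.8%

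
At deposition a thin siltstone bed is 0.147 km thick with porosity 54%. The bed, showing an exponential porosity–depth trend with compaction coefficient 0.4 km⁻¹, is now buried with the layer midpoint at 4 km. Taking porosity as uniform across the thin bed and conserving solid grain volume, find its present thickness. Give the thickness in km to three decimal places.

Porosity at 4 km: φ = 0.54·exp(−0.4×4) = 0.1090
Solid-volume conservation: h(1−φ) = h₀(1−φ₀) ⇒ h = h₀·(1−φ₀)/(1−φ)
h = 0.147 × (1 − 0.54)/(1 − 0.1090) = 0.147 × 0.5163 = 0.0759 km

0.076 km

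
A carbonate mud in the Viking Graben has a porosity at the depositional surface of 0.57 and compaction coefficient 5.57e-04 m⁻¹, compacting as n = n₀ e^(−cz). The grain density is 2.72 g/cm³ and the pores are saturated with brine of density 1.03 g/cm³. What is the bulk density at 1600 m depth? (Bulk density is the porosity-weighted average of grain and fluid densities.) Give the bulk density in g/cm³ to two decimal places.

2.32 g/cm³

Working in km (1 km = 1000 m; c in km⁻¹ = c in m⁻¹ × 1000):
Porosity at depth: n = 0.57·exp(−0.557×1.6) = 0.57×0.4102 = 0.2338
Bulk density: ρ_b = (1−n)ρ_g + n·ρ_f = 0.7662×2.72 + 0.2338×1.03
       = 2.084 + 0.241 = 2.325 g/cm³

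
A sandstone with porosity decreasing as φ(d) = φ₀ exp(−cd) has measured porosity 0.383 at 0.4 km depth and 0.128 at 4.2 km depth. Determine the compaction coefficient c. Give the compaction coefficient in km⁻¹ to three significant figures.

0.288 km⁻¹

Athy: φ(d) = φ₀ e^(−cd) ⇒ φ₁/φ₂ = e^{c(d₂−d₁)} ⇒ c = ln(φ₁/φ₂)/(d₂−d₁)
c = ln(0.383/0.128) / (4.2 − 0.4) = ln(2.992) / 3.8 = 1.0960 / 3.8 = 0.2884 km⁻¹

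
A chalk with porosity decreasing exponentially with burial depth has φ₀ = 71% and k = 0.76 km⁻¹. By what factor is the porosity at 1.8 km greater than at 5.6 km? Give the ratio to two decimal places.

17.96

φ(z₁)/φ(z₂) = e^(−k·z₁)/e^(−k·z₂) = e^{k(z₂−z₁)}
= exp(0.76 × 3.8) = exp(2.888) = 17.9574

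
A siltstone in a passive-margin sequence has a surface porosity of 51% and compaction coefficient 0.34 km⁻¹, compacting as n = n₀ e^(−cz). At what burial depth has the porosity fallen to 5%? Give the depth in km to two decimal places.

Invert Athy's law: z = ln(n₀/n) / c
z = ln(0.51/0.05) / 0.34 = ln(10.2) / 0.34 = 2.3224 / 0.34 = 6.831 km

6.83 km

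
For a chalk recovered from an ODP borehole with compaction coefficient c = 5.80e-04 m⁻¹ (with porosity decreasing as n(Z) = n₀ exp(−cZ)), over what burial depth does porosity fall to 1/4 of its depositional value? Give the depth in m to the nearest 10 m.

Working in km (1 km = 1000 m; c in km⁻¹ = c in m⁻¹ × 1000):
n/n₀ = 1/4 ⇒ exp(−c·Z) = 1/4 ⇒ Z = ln(4) / c
Z = 1.3863 / 0.58 = 2.390 km

2390 m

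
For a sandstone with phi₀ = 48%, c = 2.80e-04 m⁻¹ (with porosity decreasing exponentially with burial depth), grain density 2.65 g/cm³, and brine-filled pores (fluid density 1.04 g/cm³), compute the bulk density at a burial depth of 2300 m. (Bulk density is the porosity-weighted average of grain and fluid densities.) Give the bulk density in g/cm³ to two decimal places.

2.24 g/cm³

Working in km (1 km = 1000 m; c in km⁻¹ = c in m⁻¹ × 1000):
Porosity at depth: phi = 0.48·exp(−0.28×2.3) = 0.48×0.5252 = 0.2521
Bulk density: ρ_b = (1−phi)ρ_g + phi·ρ_f = 0.7479×2.65 + 0.2521×1.04
       = 1.982 + 0.262 = 2.244 g/cm³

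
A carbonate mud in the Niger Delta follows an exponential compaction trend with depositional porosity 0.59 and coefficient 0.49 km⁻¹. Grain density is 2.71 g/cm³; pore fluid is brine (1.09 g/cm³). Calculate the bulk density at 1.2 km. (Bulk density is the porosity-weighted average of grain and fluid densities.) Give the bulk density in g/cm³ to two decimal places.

2.18 g/cm³

Porosity at depth: phi = 0.59·exp(−0.49×1.2) = 0.59×0.5554 = 0.3277
Bulk density: ρ_b = (1−phi)ρ_g + phi·ρ_f = 0.6723×2.71 + 0.3277×1.09
       = 1.822 + 0.357 = 2.179 g/cm³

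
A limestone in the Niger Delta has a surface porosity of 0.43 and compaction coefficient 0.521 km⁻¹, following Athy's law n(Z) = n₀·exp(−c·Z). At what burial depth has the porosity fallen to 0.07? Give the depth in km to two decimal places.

Invert Athy's law: Z = ln(n₀/n) / c
Z = ln(0.43/0.07) / 0.521 = ln(6.143) / 0.521 = 1.8153 / 0.521 = 3.484 km

3.48 km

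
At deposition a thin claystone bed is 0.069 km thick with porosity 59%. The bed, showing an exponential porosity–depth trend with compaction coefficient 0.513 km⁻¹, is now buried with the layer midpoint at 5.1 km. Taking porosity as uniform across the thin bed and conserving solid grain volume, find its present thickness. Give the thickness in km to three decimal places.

0.030 km

Porosity at 5.1 km: φ = 0.59·exp(−0.513×5.1) = 0.0431
Solid-volume conservation: h(1−φ) = h₀(1−φ₀) ⇒ h = h₀·(1−φ₀)/(1−φ)
h = 0.069 × (1 − 0.59)/(1 − 0.0431) = 0.069 × 0.4285 = 0.0296 km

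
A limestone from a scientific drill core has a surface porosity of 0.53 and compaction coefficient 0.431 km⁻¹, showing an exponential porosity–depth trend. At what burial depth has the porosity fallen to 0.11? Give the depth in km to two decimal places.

Invert Athy's law: d = ln(phi₀/phi) / k
d = ln(0.53/0.11) / 0.431 = ln(4.818) / 0.431 = 1.5724 / 0.431 = 3.648 km

3.65 km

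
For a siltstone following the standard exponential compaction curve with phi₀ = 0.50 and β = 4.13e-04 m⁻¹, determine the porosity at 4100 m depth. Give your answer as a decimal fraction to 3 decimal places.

0.092

Working in km (1 km = 1000 m; β in km⁻¹ = β in m⁻¹ × 1000):
phi = phi₀·exp(−β·Z) = 0.5 × exp(−0.413 × 4.1) = 0.5 × exp(−1.693)
  = 0.5 × 0.1839 = 0.0920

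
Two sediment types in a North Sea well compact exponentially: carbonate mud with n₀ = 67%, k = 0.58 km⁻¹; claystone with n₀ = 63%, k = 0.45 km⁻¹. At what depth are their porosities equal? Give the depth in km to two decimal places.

Set n₀ₐ e^(−kₐZ) = n₀ᵦ e^(−kᵦZ) ⇒ ln(n₀ₐ/n₀ᵦ) = (kₐ − kᵦ)·Z
Z = ln(0.67/0.63) / (0.58 − 0.45) = 0.0616 / 0.13 = 0.474 km

0.47 km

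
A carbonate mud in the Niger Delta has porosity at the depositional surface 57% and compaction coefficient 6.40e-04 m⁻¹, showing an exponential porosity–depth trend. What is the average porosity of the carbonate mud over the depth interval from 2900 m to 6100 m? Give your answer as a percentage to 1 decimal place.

3.8%

Working in km (1 km = 1000 m; k in km⁻¹ = k in m⁻¹ × 1000):
⟨phi⟩ = (1/(d₂−d₁)) ∫ phi₀ e^(−kd) dd = phi₀·(e^(−k·d₁) − e^(−k·d₂)) / (k·(d₂−d₁))
e^(−0.64×2.9) = 0.1563; e^(−0.64×6.1) = 0.0202
⟨phi⟩ = 0.57 × (0.1563 − 0.0202) / (0.64 × 3.2) = 0.57 × 0.0665 = 0.0379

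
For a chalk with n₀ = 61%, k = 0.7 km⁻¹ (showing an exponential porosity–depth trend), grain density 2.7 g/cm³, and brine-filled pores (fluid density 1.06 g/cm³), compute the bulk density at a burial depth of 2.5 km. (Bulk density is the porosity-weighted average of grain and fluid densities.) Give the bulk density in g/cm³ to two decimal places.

Porosity at depth: n = 0.61·exp(−0.7×2.5) = 0.61×0.1738 = 0.1060
Bulk density: ρ_b = (1−n)ρ_g + n·ρ_f = 0.8940×2.7 + 0.1060×1.06
       = 2.414 + 0.112 = 2.526 g/cm³

2.53 g/cm³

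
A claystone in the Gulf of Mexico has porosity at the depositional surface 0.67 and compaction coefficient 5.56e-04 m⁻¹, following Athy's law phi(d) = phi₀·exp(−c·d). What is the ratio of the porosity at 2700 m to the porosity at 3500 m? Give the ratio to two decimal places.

1.56

Working in km (1 km = 1000 m; c in km⁻¹ = c in m⁻¹ × 1000):
phi(d₁)/phi(d₂) = e^(−c·d₁)/e^(−c·d₂) = e^{c(d₂−d₁)}
= exp(0.556 × 0.8) = exp(0.4448) = 1.5602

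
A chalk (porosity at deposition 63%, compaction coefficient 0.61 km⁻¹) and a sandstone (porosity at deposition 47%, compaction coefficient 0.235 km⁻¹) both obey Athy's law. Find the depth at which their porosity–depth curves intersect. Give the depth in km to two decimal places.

Set phi₀ₐ e^(−cₐd) = phi₀ᵦ e^(−cᵦd) ⇒ ln(phi₀ₐ/phi₀ᵦ) = (cₐ − cᵦ)·d
d = ln(0.63/0.47) / (0.61 − 0.235) = 0.2930 / 0.375 = 0.781 km

0.78 km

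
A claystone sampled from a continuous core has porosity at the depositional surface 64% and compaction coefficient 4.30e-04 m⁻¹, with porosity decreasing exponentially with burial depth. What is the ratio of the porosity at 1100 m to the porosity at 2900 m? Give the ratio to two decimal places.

Working in km (1 km = 1000 m; β in km⁻¹ = β in m⁻¹ × 1000):
n(z₁)/n(z₂) = e^(−β·z₁)/e^(−β·z₂) = e^{β(z₂−z₁)}
= exp(0.43 × 1.8) = exp(0.774) = 2.1684

2.17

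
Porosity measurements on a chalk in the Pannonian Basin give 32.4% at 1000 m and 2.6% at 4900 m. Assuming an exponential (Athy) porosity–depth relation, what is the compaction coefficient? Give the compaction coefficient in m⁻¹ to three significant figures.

0.000647 m⁻¹

Working in km (1 km = 1000 m; k in km⁻¹ = k in m⁻¹ × 1000):
Athy: φ(z) = φ₀ e^(−kz) ⇒ φ₁/φ₂ = e^{k(z₂−z₁)} ⇒ k = ln(φ₁/φ₂)/(z₂−z₁)
k = ln(0.324/0.026) / (4.9 − 1) = ln(12.46) / 3.9 = 2.5226 / 3.9 = 0.6468 km⁻¹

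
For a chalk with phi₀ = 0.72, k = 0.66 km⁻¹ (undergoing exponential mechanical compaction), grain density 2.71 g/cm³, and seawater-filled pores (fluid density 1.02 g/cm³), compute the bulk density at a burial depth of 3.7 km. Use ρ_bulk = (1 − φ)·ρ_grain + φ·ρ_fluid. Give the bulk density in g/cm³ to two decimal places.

2.60 g/cm³

Porosity at depth: phi = 0.72·exp(−0.66×3.7) = 0.72×0.0870 = 0.0626
Bulk density: ρ_b = (1−phi)ρ_g + phi·ρ_f = 0.9374×2.71 + 0.0626×1.02
       = 2.540 + 0.064 = 2.604 g/cm³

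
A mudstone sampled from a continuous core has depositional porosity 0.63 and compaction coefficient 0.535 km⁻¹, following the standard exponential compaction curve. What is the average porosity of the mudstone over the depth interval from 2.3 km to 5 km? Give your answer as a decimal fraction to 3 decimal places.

0.097

⟨φ⟩ = (1/(Z₂−Z₁)) ∫ φ₀ e^(−cZ) dZ = φ₀·(e^(−c·Z₁) − e^(−c·Z₂)) / (c·(Z₂−Z₁))
e^(−0.535×2.3) = 0.2921; e^(−0.535×5) = 0.0689
⟨φ⟩ = 0.63 × (0.2921 − 0.0689) / (0.535 × 2.7) = 0.63 × 0.1545 = 0.0974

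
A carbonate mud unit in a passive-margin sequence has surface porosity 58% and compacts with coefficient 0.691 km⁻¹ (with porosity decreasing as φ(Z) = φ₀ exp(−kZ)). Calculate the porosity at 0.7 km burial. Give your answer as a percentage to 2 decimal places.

φ = φ₀·exp(−k·Z) = 0.58 × exp(−0.691 × 0.7) = 0.58 × exp(−0.4837)
  = 0.58 × 0.6165 = 0.3576

35.76%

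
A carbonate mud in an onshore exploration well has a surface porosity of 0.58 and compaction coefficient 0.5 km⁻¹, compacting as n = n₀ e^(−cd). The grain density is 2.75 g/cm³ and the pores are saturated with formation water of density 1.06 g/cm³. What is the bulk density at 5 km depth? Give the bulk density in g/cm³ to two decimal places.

Porosity at depth: n = 0.58·exp(−0.5×5) = 0.58×0.0821 = 0.0476
Bulk density: ρ_b = (1−n)ρ_g + n·ρ_f = 0.9524×2.75 + 0.0476×1.06
       = 2.619 + 0.050 = 2.670 g/cm³

2.67 g/cm³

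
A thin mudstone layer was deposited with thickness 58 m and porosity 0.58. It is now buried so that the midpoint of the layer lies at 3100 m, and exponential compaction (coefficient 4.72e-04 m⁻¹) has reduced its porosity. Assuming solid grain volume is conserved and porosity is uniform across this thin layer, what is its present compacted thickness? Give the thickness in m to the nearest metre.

Working in km (1 km = 1000 m; k in km⁻¹ = k in m⁻¹ × 1000):
Porosity at 3.1 km: phi = 0.58·exp(−0.472×3.1) = 0.1343
Solid-volume conservation: h(1−phi) = h₀(1−phi₀) ⇒ h = h₀·(1−phi₀)/(1−phi)
h = 0.058 × (1 − 0.58)/(1 − 0.1343) = 0.058 × 0.4851 = 0.0281 km

28 m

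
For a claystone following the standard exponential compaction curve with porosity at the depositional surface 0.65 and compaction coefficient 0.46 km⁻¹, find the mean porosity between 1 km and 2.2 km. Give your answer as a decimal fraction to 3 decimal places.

0.315

⟨φ⟩ = (1/(z₂−z₁)) ∫ φ₀ e^(−cz) dz = φ₀·(e^(−c·z₁) − e^(−c·z₂)) / (c·(z₂−z₁))
e^(−0.46×1) = 0.6313; e^(−0.46×2.2) = 0.3635
⟨φ⟩ = 0.65 × (0.6313 − 0.3635) / (0.46 × 1.2) = 0.65 × 0.4851 = 0.3153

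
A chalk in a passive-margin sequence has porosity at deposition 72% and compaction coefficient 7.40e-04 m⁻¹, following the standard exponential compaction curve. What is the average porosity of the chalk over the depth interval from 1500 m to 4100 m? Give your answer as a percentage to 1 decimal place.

Working in km (1 km = 1000 m; c in km⁻¹ = c in m⁻¹ × 1000):
⟨φ⟩ = (1/(d₂−d₁)) ∫ φ₀ e^(−cd) dd = φ₀·(e^(−c·d₁) − e^(−c·d₂)) / (c·(d₂−d₁))
e^(−0.74×1.5) = 0.3296; e^(−0.74×4.1) = 0.0481
⟨φ⟩ = 0.72 × (0.3296 − 0.0481) / (0.74 × 2.6) = 0.72 × 0.1463 = 0.1053

10.5%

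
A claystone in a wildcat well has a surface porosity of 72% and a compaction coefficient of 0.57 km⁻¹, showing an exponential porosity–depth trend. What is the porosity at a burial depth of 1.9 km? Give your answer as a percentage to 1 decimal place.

24.4%

φ = φ₀·exp(−β·d) = 0.72 × exp(−0.57 × 1.9) = 0.72 × exp(−1.083)
  = 0.72 × 0.3386 = 0.2438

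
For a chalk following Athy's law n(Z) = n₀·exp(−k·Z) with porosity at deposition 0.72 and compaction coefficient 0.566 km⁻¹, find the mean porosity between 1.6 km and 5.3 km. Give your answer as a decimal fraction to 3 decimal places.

⟨n⟩ = (1/(Z₂−Z₁)) ∫ n₀ e^(−kZ) dZ = n₀·(e^(−k·Z₁) − e^(−k·Z₂)) / (k·(Z₂−Z₁))
e^(−0.566×1.6) = 0.4043; e^(−0.566×5.3) = 0.0498
⟨n⟩ = 0.72 × (0.4043 − 0.0498) / (0.566 × 3.7) = 0.72 × 0.1693 = 0.1219

0.122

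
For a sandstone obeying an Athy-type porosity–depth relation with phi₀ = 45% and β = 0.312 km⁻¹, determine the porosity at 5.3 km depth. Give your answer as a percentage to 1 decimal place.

phi = phi₀·exp(−β·z) = 0.45 × exp(−0.312 × 5.3) = 0.45 × exp(−1.654)
  = 0.45 × 0.1914 = 0.0861

8.6%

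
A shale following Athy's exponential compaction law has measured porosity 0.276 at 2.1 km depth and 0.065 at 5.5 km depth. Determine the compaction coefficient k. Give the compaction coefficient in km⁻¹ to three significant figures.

Athy: n(d) = n₀ e^(−kd) ⇒ n₁/n₂ = e^{k(d₂−d₁)} ⇒ k = ln(n₁/n₂)/(d₂−d₁)
k = ln(0.276/0.065) / (5.5 − 2.1) = ln(4.246) / 3.4 = 1.4460 / 3.4 = 0.4253 km⁻¹

0.425 km⁻¹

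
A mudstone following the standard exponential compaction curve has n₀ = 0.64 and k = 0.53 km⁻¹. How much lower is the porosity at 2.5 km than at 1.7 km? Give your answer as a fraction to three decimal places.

n(1.7) = 0.64·e^(−0.53×1.7) = 0.2599
n(2.5) = 0.64·e^(−0.53×2.5) = 0.1701
Δn = 0.2599 − 0.1701 = 0.0898

0.090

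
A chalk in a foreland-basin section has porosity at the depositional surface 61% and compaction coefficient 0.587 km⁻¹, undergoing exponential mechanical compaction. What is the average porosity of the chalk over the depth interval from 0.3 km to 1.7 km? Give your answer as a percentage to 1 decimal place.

34.9%

⟨phi⟩ = (1/(Z₂−Z₁)) ∫ phi₀ e^(−cZ) dZ = phi₀·(e^(−c·Z₁) − e^(−c·Z₂)) / (c·(Z₂−Z₁))
e^(−0.587×0.3) = 0.8385; e^(−0.587×1.7) = 0.3687
⟨phi⟩ = 0.61 × (0.8385 − 0.3687) / (0.587 × 1.4) = 0.61 × 0.5718 = 0.3488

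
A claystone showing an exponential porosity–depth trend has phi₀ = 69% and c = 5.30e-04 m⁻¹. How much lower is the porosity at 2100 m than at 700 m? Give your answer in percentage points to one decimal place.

Working in km (1 km = 1000 m; c in km⁻¹ = c in m⁻¹ × 1000):
phi(0.7) = 0.69·e^(−0.53×0.7) = 0.4761
phi(2.1) = 0.69·e^(−0.53×2.1) = 0.2267
Δphi = 0.4761 − 0.2267 = 0.2494

24.9 percentage points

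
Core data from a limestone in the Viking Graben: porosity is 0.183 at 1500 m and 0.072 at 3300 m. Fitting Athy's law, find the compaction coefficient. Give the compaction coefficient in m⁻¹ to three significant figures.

0.000518 m⁻¹

Working in km (1 km = 1000 m; k in km⁻¹ = k in m⁻¹ × 1000):
Athy: phi(d) = phi₀ e^(−kd) ⇒ phi₁/phi₂ = e^{k(d₂−d₁)} ⇒ k = ln(phi₁/phi₂)/(d₂−d₁)
k = ln(0.183/0.072) / (3.3 − 1.5) = ln(2.542) / 1.8 = 0.9328 / 1.8 = 0.5182 km⁻¹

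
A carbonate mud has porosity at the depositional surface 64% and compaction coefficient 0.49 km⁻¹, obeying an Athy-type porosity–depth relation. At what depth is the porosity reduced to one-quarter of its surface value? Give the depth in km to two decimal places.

2.83 km

φ/φ₀ = 1/4 ⇒ exp(−β·d) = 1/4 ⇒ d = ln(4) / β
d = 1.3863 / 0.49 = 2.829 km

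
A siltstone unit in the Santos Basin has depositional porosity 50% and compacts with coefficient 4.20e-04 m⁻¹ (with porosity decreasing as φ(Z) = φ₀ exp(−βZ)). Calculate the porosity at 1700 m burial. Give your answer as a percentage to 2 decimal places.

Working in km (1 km = 1000 m; β in km⁻¹ = β in m⁻¹ × 1000):
φ = φ₀·exp(−β·Z) = 0.5 × exp(−0.42 × 1.7) = 0.5 × exp(−0.714)
  = 0.5 × 0.4897 = 0.2448

24.48%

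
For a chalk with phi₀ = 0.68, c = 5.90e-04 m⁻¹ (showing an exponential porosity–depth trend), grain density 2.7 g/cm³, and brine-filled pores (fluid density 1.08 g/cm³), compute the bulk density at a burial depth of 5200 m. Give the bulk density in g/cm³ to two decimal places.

Working in km (1 km = 1000 m; c in km⁻¹ = c in m⁻¹ × 1000):
Porosity at depth: phi = 0.68·exp(−0.59×5.2) = 0.68×0.0465 = 0.0316
Bulk density: ρ_b = (1−phi)ρ_g + phi·ρ_f = 0.9684×2.7 + 0.0316×1.08
       = 2.615 + 0.034 = 2.649 g/cm³

2.65 g/cm³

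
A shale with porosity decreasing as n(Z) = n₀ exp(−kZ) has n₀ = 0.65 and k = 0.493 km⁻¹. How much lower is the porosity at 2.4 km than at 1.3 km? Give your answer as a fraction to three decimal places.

n(1.3) = 0.65·e^(−0.493×1.3) = 0.3424
n(2.4) = 0.65·e^(−0.493×2.4) = 0.1991
Δn = 0.3424 − 0.1991 = 0.1433

0.143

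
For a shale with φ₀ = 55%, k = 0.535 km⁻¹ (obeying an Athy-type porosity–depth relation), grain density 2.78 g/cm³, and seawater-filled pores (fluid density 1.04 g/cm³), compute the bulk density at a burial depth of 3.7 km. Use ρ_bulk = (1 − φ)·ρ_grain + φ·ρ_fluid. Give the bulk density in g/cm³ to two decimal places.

2.65 g/cm³

Porosity at depth: φ = 0.55·exp(−0.535×3.7) = 0.55×0.1381 = 0.0760
Bulk density: ρ_b = (1−φ)ρ_g + φ·ρ_f = 0.9240×2.78 + 0.0760×1.04
       = 2.569 + 0.079 = 2.648 g/cm³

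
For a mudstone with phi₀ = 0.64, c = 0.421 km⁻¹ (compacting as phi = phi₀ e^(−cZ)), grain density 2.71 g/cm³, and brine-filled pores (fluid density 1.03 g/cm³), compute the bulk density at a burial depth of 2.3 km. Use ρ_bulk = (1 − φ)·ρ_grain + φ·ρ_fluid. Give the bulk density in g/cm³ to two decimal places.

Porosity at depth: phi = 0.64·exp(−0.421×2.3) = 0.64×0.3797 = 0.2430
Bulk density: ρ_b = (1−phi)ρ_g + phi·ρ_f = 0.7570×2.71 + 0.2430×1.03
       = 2.051 + 0.250 = 2.302 g/cm³

2.30 g/cm³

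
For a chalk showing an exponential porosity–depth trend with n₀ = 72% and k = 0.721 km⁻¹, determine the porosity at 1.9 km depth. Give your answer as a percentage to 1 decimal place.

18.3%

n = n₀·exp(−k·z) = 0.72 × exp(−0.721 × 1.9) = 0.72 × exp(−1.37)
  = 0.72 × 0.2541 = 0.1830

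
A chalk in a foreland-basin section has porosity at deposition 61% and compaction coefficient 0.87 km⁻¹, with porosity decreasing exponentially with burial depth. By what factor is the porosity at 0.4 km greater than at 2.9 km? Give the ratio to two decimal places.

φ(Z₁)/φ(Z₂) = e^(−k·Z₁)/e^(−k·Z₂) = e^{k(Z₂−Z₁)}
= exp(0.87 × 2.5) = exp(2.175) = 8.8022

8.80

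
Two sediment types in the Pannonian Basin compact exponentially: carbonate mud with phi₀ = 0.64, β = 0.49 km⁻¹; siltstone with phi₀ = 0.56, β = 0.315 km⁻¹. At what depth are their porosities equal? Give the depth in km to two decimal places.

Set phi₀ₐ e^(−βₐz) = phi₀ᵦ e^(−βᵦz) ⇒ ln(phi₀ₐ/phi₀ᵦ) = (βₐ − βᵦ)·z
z = ln(0.64/0.56) / (0.49 − 0.315) = 0.1335 / 0.175 = 0.763 km

0.76 km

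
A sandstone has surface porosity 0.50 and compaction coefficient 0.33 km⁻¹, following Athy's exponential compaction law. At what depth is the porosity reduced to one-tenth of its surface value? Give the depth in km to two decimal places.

φ/φ₀ = 1/10 ⇒ exp(−β·Z) = 1/10 ⇒ Z = ln(10) / β
Z = 2.3026 / 0.33 = 6.978 km

6.98 km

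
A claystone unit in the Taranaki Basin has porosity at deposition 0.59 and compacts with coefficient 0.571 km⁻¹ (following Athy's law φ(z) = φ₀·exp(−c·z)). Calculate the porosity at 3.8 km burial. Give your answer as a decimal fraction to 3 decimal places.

φ = φ₀·exp(−c·z) = 0.59 × exp(−0.571 × 3.8) = 0.59 × exp(−2.17)
  = 0.59 × 0.1142 = 0.0674

0.067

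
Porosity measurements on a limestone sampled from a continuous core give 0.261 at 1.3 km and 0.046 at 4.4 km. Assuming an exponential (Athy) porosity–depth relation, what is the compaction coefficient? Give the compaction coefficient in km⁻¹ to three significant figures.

Athy: phi(d) = phi₀ e^(−kd) ⇒ phi₁/phi₂ = e^{k(d₂−d₁)} ⇒ k = ln(phi₁/phi₂)/(d₂−d₁)
k = ln(0.261/0.046) / (4.4 − 1.3) = ln(5.674) / 3.1 = 1.7359 / 3.1 = 0.56 km⁻¹

0.560 km⁻¹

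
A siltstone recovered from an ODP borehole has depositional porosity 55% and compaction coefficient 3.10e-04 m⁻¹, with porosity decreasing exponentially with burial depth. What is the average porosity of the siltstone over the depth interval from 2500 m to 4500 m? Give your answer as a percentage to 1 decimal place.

18.9%

Working in km (1 km = 1000 m; k in km⁻¹ = k in m⁻¹ × 1000):
⟨φ⟩ = (1/(Z₂−Z₁)) ∫ φ₀ e^(−kZ) dZ = φ₀·(e^(−k·Z₁) − e^(−k·Z₂)) / (k·(Z₂−Z₁))
e^(−0.31×2.5) = 0.4607; e^(−0.31×4.5) = 0.2478
⟨φ⟩ = 0.55 × (0.4607 − 0.2478) / (0.31 × 2) = 0.55 × 0.3433 = 0.1888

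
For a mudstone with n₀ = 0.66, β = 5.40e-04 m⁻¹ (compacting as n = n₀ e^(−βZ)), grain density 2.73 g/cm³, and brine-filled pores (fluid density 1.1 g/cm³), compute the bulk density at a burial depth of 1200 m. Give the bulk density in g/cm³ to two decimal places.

Working in km (1 km = 1000 m; β in km⁻¹ = β in m⁻¹ × 1000):
Porosity at depth: n = 0.66·exp(−0.54×1.2) = 0.66×0.5231 = 0.3452
Bulk density: ρ_b = (1−n)ρ_g + n·ρ_f = 0.6548×2.73 + 0.3452×1.1
       = 1.787 + 0.380 = 2.167 g/cm³

2.17 g/cm³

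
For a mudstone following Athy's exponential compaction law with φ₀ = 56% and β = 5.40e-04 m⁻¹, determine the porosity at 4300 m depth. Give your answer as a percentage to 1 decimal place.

Working in km (1 km = 1000 m; β in km⁻¹ = β in m⁻¹ × 1000):
φ = φ₀·exp(−β·z) = 0.56 × exp(−0.54 × 4.3) = 0.56 × exp(−2.322)
  = 0.56 × 0.0981 = 0.0549

5.5%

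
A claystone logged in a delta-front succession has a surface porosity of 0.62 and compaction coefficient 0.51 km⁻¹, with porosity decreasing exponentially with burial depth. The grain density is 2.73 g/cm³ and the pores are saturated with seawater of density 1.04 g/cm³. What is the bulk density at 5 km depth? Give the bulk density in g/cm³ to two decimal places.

Porosity at depth: φ = 0.62·exp(−0.51×5) = 0.62×0.0781 = 0.0484
Bulk density: ρ_b = (1−φ)ρ_g + φ·ρ_f = 0.9516×2.73 + 0.0484×1.04
       = 2.598 + 0.050 = 2.648 g/cm³

2.65 g/cm³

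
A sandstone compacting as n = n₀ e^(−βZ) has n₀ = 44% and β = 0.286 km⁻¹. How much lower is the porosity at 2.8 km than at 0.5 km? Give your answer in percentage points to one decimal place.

n(0.5) = 0.44·e^(−0.286×0.5) = 0.3814
n(2.8) = 0.44·e^(−0.286×2.8) = 0.1975
Δn = 0.3814 − 0.1975 = 0.1838

18.4 percentage points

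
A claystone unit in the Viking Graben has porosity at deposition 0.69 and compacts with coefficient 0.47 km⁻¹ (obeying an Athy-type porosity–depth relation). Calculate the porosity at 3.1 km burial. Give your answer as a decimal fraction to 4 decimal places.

φ = φ₀·exp(−β·d) = 0.69 × exp(−0.47 × 3.1) = 0.69 × exp(−1.457)
  = 0.69 × 0.2329 = 0.1607

0.1607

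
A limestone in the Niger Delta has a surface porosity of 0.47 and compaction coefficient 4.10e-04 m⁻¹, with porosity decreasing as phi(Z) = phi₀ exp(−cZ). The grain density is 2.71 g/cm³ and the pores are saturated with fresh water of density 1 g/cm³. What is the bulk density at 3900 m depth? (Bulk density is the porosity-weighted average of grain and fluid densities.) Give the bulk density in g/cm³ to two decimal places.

Working in km (1 km = 1000 m; c in km⁻¹ = c in m⁻¹ × 1000):
Porosity at depth: phi = 0.47·exp(−0.41×3.9) = 0.47×0.2021 = 0.0950
Bulk density: ρ_b = (1−phi)ρ_g + phi·ρ_f = 0.9050×2.71 + 0.0950×1
       = 2.453 + 0.095 = 2.548 g/cm³

2.55 g/cm³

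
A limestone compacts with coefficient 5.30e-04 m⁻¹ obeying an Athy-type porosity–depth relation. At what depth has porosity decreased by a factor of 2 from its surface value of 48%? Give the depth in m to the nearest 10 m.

1310 m

Working in km (1 km = 1000 m; β in km⁻¹ = β in m⁻¹ × 1000):
phi/phi₀ = 1/2 ⇒ exp(−β·d) = 1/2 ⇒ d = ln(2) / β
d = 0.6931 / 0.53 = 1.308 km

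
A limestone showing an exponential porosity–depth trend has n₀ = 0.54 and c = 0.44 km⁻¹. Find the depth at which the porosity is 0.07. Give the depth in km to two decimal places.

Invert Athy's law: d = ln(n₀/n) / c
d = ln(0.54/0.07) / 0.44 = ln(7.714) / 0.44 = 2.0431 / 0.44 = 4.643 km

4.64 km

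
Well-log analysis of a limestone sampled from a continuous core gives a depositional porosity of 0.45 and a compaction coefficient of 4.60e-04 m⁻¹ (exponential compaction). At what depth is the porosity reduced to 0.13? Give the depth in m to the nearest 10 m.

2700 m

Working in km (1 km = 1000 m; k in km⁻¹ = k in m⁻¹ × 1000):
Invert Athy's law: d = ln(phi₀/phi) / k
d = ln(0.45/0.13) / 0.46 = ln(3.462) / 0.46 = 1.2417 / 0.46 = 2.699 km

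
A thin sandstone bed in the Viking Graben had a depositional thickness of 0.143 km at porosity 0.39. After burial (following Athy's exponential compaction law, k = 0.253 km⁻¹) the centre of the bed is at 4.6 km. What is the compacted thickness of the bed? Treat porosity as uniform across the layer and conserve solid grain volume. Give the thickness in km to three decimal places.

0.099 km

Porosity at 4.6 km: phi = 0.39·exp(−0.253×4.6) = 0.1218
Solid-volume conservation: h(1−phi) = h₀(1−phi₀) ⇒ h = h₀·(1−phi₀)/(1−phi)
h = 0.143 × (1 − 0.39)/(1 − 0.1218) = 0.143 × 0.6946 = 0.0993 km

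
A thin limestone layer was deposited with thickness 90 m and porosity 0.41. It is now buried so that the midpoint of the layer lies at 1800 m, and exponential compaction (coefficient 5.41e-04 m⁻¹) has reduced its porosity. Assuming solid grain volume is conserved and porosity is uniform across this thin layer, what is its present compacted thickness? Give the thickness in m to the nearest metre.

63 m

Working in km (1 km = 1000 m; β in km⁻¹ = β in m⁻¹ × 1000):
Porosity at 1.8 km: φ = 0.41·exp(−0.541×1.8) = 0.1548
Solid-volume conservation: h(1−φ) = h₀(1−φ₀) ⇒ h = h₀·(1−φ₀)/(1−φ)
h = 0.09 × (1 − 0.41)/(1 − 0.1548) = 0.09 × 0.6981 = 0.0628 km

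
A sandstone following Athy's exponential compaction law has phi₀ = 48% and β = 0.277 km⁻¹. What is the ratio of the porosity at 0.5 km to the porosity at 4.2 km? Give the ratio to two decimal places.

phi(Z₁)/phi(Z₂) = e^(−β·Z₁)/e^(−β·Z₂) = e^{β(Z₂−Z₁)}
= exp(0.277 × 3.7) = exp(1.025) = 2.7868

2.79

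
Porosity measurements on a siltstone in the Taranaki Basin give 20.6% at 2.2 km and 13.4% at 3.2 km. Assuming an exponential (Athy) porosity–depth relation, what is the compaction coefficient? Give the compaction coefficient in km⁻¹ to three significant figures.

Athy: phi(Z) = phi₀ e^(−βZ) ⇒ phi₁/phi₂ = e^{β(Z₂−Z₁)} ⇒ β = ln(phi₁/phi₂)/(Z₂−Z₁)
β = ln(0.206/0.134) / (3.2 − 2.2) = ln(1.537) / 1 = 0.4300 / 1 = 0.43 km⁻¹

0.430 km⁻¹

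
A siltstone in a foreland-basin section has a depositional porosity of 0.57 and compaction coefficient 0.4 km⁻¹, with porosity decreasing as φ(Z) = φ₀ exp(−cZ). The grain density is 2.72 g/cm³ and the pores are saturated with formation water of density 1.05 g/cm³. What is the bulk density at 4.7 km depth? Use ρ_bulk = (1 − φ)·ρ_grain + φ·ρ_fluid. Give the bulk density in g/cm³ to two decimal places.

Porosity at depth: φ = 0.57·exp(−0.4×4.7) = 0.57×0.1526 = 0.0870
Bulk density: ρ_b = (1−φ)ρ_g + φ·ρ_f = 0.9130×2.72 + 0.0870×1.05
       = 2.483 + 0.091 = 2.575 g/cm³

2.57 g/cm³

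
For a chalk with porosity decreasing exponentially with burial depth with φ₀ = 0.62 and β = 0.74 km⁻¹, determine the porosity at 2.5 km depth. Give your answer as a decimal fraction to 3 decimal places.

φ = φ₀·exp(−β·d) = 0.62 × exp(−0.74 × 2.5) = 0.62 × exp(−1.85)
  = 0.62 × 0.1572 = 0.0975

0.097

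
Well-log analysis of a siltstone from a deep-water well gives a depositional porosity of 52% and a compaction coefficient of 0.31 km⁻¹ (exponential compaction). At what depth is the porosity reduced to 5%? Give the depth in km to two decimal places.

Invert Athy's law: Z = ln(φ₀/φ) / k
Z = ln(0.52/0.05) / 0.31 = ln(10.4) / 0.31 = 2.3418 / 0.31 = 7.554 km

7.55 km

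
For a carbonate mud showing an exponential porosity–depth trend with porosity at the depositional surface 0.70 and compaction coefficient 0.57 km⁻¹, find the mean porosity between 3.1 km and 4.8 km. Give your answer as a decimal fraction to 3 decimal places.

0.077

⟨phi⟩ = (1/(Z₂−Z₁)) ∫ phi₀ e^(−kZ) dZ = phi₀·(e^(−k·Z₁) − e^(−k·Z₂)) / (k·(Z₂−Z₁))
e^(−0.57×3.1) = 0.1708; e^(−0.57×4.8) = 0.0648
⟨phi⟩ = 0.7 × (0.1708 − 0.0648) / (0.57 × 1.7) = 0.7 × 0.1094 = 0.0766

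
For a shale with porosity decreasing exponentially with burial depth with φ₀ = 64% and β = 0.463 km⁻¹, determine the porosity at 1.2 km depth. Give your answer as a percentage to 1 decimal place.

36.7%

φ = φ₀·exp(−β·z) = 0.64 × exp(−0.463 × 1.2) = 0.64 × exp(−0.5556)
  = 0.64 × 0.5737 = 0.3672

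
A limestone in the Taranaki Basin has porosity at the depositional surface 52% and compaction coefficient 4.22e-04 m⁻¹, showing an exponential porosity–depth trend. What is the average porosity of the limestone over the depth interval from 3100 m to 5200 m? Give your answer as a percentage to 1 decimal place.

9.3%

Working in km (1 km = 1000 m; c in km⁻¹ = c in m⁻¹ × 1000):
⟨n⟩ = (1/(z₂−z₁)) ∫ n₀ e^(−cz) dz = n₀·(e^(−c·z₁) − e^(−c·z₂)) / (c·(z₂−z₁))
e^(−0.422×3.1) = 0.2703; e^(−0.422×5.2) = 0.1114
⟨n⟩ = 0.52 × (0.2703 − 0.1114) / (0.422 × 2.1) = 0.52 × 0.1793 = 0.0932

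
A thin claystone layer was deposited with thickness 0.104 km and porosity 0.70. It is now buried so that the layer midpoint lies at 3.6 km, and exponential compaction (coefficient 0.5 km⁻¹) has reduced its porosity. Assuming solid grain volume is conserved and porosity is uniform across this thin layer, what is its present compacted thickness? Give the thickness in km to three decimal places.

Porosity at 3.6 km: n = 0.7·exp(−0.5×3.6) = 0.1157
Solid-volume conservation: h(1−n) = h₀(1−n₀) ⇒ h = h₀·(1−n₀)/(1−n)
h = 0.104 × (1 − 0.7)/(1 − 0.1157) = 0.104 × 0.3393 = 0.0353 km

0.035 km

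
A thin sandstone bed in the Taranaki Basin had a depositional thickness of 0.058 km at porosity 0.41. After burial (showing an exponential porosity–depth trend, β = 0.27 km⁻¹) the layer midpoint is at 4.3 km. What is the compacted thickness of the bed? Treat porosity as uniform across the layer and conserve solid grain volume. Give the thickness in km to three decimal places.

0.039 km

Porosity at 4.3 km: n = 0.41·exp(−0.27×4.3) = 0.1284
Solid-volume conservation: h(1−n) = h₀(1−n₀) ⇒ h = h₀·(1−n₀)/(1−n)
h = 0.058 × (1 − 0.41)/(1 − 0.1284) = 0.058 × 0.6769 = 0.0393 km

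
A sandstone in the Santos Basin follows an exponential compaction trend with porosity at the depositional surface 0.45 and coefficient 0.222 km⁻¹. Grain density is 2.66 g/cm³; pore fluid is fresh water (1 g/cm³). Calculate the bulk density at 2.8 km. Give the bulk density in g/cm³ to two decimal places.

Porosity at depth: φ = 0.45·exp(−0.222×2.8) = 0.45×0.5371 = 0.2417
Bulk density: ρ_b = (1−φ)ρ_g + φ·ρ_f = 0.7583×2.66 + 0.2417×1
       = 2.017 + 0.242 = 2.259 g/cm³

2.26 g/cm³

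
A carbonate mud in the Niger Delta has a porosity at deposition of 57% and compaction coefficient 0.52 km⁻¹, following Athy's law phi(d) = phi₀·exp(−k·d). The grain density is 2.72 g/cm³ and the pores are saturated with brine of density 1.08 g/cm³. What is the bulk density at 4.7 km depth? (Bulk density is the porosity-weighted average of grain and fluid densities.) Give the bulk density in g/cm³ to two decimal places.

2.64 g/cm³

Porosity at depth: phi = 0.57·exp(−0.52×4.7) = 0.57×0.0868 = 0.0495
Bulk density: ρ_b = (1−phi)ρ_g + phi·ρ_f = 0.9505×2.72 + 0.0495×1.08
       = 2.585 + 0.053 = 2.639 g/cm³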